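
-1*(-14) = 14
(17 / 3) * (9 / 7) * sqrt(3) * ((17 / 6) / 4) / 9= 289 * sqrt(3) / 504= 0.99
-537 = -537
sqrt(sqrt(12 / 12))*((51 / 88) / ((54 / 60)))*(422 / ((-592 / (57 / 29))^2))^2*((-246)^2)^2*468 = 23882334.79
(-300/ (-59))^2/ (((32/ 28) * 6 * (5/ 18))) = 47250/ 3481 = 13.57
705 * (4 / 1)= 2820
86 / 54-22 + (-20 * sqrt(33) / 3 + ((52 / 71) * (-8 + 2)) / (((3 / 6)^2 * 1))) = -20 * sqrt(33) / 3-72817 / 1917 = -76.28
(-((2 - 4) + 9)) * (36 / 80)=-63 / 20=-3.15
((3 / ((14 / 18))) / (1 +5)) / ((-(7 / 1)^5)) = -9 / 235298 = -0.00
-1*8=-8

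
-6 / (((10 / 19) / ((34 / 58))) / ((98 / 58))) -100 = -467981 / 4205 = -111.29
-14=-14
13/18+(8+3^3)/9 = 83/18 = 4.61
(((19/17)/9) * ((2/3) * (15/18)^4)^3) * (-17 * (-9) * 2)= 4638671875/3673320192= 1.26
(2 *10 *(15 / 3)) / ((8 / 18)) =225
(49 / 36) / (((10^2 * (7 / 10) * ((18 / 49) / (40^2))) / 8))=677.53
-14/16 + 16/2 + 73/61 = 4061/488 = 8.32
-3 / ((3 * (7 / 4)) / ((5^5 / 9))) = -12500 / 63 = -198.41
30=30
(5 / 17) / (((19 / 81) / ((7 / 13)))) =2835 / 4199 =0.68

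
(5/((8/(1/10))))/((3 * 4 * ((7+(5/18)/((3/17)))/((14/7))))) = 9/7408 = 0.00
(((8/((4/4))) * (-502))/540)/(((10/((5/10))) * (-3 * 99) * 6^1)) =0.00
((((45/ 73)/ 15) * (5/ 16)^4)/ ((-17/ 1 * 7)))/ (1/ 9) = -16875/ 569311232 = -0.00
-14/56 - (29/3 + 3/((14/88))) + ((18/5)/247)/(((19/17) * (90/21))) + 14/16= -549842299/19710600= -27.90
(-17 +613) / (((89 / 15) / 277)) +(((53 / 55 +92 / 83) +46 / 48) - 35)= 271000462379 / 9750840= 27792.52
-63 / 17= -3.71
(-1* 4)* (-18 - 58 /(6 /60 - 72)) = 49448 /719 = 68.77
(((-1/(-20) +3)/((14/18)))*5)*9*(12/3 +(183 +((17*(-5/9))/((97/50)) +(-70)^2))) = 896814.75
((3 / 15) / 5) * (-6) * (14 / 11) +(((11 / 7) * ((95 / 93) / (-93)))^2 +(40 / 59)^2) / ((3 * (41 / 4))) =-0.29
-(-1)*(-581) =-581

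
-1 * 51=-51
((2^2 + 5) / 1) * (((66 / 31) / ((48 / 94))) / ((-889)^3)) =-0.00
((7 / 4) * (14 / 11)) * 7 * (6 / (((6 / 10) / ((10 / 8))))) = 8575 / 44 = 194.89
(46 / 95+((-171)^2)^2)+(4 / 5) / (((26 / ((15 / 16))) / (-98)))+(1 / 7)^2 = 206970033204723 / 242060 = 855036078.68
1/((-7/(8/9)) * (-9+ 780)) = -8/48573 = -0.00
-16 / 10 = -8 / 5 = -1.60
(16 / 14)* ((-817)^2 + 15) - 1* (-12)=762873.71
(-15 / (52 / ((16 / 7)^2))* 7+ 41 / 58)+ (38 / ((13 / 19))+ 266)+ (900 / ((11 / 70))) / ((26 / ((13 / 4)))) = 59660691 / 58058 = 1027.60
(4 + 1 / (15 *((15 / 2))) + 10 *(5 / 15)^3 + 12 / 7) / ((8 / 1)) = 0.76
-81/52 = -1.56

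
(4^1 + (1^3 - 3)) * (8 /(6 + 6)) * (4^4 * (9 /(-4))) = -768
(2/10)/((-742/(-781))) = 781/3710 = 0.21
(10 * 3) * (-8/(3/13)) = -1040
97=97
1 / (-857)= -1 / 857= -0.00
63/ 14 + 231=471/ 2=235.50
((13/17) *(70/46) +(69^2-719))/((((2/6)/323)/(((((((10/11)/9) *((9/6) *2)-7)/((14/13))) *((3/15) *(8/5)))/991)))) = -345181331196/43876525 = -7867.11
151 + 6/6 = 152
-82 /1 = -82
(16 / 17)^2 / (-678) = -0.00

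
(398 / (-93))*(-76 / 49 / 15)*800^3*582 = 600894668800000 / 4557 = 131861897915.30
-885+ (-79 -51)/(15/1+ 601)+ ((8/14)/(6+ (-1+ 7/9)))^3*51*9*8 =-29233269113/33157124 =-881.66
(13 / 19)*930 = 12090 / 19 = 636.32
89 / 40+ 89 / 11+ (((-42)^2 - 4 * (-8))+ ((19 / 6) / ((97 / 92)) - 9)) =230512889 / 128040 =1800.32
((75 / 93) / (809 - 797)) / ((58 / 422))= 5275 / 10788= 0.49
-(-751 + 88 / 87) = 65249 / 87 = 749.99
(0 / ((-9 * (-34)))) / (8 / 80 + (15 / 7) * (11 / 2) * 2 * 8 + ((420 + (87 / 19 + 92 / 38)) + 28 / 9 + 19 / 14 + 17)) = 0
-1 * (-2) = 2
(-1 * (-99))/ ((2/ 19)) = 1881/ 2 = 940.50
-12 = -12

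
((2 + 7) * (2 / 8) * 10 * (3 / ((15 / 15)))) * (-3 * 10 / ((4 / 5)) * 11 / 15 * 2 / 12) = -309.38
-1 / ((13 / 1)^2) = -1 / 169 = -0.01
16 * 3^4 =1296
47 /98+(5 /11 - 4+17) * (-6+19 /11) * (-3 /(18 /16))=5470565 /35574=153.78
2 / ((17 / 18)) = 36 / 17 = 2.12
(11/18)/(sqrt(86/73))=11 * sqrt(6278)/1548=0.56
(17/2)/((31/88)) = 748/31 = 24.13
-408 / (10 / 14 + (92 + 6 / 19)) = -54264 / 12373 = -4.39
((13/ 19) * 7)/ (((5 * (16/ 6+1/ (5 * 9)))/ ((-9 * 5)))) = -36855/ 2299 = -16.03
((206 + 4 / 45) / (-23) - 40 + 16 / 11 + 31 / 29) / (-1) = 15331831 / 330165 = 46.44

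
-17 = -17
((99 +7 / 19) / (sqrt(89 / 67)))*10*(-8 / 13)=-151040*sqrt(5963) / 21983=-530.56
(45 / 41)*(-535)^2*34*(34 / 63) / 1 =1654380500 / 287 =5764391.99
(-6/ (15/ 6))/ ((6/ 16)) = -32/ 5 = -6.40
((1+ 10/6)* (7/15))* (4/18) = 112/405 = 0.28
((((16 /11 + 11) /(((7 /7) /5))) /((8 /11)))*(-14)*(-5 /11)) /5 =4795 /44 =108.98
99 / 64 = 1.55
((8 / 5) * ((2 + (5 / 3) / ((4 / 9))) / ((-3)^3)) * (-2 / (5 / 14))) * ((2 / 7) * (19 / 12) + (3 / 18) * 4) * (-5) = -4324 / 405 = -10.68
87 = 87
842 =842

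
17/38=0.45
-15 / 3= -5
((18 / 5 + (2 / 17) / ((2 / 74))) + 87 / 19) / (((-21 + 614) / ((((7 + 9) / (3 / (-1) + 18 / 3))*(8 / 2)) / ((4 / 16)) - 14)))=4331146 / 2873085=1.51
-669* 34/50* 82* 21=-19584306/25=-783372.24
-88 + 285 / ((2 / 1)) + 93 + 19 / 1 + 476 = 1285 / 2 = 642.50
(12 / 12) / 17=1 / 17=0.06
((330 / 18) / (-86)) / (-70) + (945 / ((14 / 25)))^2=5142867193 / 1806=2847656.25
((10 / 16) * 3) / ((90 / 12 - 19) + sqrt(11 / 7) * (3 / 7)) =-118335 / 724204 - 315 * sqrt(77) / 362102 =-0.17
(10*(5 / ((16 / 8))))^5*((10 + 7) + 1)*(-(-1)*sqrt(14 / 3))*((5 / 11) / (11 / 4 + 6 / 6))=78125000*sqrt(42) / 11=46027987.91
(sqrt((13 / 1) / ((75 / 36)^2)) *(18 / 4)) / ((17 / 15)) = 162 *sqrt(13) / 85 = 6.87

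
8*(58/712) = 58/89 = 0.65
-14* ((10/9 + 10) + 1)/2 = -763/9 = -84.78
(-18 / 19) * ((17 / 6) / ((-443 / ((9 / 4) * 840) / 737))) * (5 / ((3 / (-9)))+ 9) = -426236580 / 8417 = -50639.96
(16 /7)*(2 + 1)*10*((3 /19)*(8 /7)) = 11520 /931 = 12.37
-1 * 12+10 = -2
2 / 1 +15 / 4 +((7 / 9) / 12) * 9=6.33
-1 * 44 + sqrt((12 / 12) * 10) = -44 + sqrt(10) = -40.84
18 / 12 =3 / 2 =1.50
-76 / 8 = -19 / 2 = -9.50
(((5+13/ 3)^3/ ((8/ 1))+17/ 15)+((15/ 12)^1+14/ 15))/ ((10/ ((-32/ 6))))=-113342/ 2025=-55.97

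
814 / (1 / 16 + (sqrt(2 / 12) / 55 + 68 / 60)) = 1356853344 / 1993253 - 3438336 * sqrt(6) / 1993253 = 676.50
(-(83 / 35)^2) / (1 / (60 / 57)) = -27556 / 4655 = -5.92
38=38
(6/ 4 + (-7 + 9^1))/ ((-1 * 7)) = -1/ 2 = -0.50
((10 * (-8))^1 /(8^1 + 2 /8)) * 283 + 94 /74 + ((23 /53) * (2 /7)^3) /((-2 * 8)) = -121769114585 /44393118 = -2742.97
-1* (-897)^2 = -804609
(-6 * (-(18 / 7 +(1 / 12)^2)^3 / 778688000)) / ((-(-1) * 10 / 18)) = 1442897 / 6069288960000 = 0.00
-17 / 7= -2.43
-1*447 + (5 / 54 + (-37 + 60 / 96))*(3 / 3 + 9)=-87461 / 108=-809.82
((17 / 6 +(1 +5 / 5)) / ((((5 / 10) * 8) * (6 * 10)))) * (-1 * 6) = -0.12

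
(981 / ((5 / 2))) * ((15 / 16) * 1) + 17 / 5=14851 / 40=371.28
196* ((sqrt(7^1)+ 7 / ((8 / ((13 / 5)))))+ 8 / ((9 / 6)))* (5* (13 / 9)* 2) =25480* sqrt(7) / 9+ 581581 / 27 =29030.45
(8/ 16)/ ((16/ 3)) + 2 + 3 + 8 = 419/ 32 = 13.09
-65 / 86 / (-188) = 65 / 16168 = 0.00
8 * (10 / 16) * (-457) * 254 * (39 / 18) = -3772535 / 3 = -1257511.67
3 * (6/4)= 9/2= 4.50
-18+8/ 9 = -154/ 9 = -17.11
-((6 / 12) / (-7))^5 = 1 / 537824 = 0.00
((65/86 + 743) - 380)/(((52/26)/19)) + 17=3472.68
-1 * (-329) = 329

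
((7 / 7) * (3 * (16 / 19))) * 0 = 0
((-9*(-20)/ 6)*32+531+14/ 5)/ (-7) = -1067/ 5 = -213.40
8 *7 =56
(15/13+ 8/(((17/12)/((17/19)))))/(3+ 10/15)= 4599/2717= 1.69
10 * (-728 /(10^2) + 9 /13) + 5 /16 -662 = -727.56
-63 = -63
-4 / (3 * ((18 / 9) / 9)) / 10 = -0.60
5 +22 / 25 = 147 / 25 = 5.88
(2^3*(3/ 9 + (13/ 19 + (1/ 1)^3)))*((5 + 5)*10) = 92000/ 57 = 1614.04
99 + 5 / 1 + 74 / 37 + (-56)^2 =3242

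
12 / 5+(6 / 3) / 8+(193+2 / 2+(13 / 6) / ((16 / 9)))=31659 / 160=197.87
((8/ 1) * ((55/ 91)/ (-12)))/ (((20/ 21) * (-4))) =11/ 104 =0.11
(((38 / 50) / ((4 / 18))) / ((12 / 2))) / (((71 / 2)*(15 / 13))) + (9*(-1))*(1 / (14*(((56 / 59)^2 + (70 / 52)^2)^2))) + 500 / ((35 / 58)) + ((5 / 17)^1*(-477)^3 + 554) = -2747959898986609539298295797 / 86090054033239632250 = -31919597.80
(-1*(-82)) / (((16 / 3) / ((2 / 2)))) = 123 / 8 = 15.38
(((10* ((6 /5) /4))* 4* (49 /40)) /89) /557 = 147 /495730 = 0.00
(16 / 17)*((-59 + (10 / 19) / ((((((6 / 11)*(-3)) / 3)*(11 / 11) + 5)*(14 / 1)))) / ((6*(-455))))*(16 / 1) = 0.33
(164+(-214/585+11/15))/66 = 19231/7722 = 2.49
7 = 7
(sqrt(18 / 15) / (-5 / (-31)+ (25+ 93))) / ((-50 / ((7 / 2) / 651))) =-sqrt(30) / 5494500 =-0.00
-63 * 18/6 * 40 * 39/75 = -19656/5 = -3931.20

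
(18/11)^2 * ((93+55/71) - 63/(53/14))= 94041648/455323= 206.54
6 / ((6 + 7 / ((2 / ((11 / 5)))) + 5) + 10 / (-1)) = 20 / 29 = 0.69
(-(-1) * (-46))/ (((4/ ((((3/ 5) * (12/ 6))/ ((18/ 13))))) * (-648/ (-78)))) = -3887/ 3240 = -1.20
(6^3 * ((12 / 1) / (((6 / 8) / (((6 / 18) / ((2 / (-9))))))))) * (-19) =98496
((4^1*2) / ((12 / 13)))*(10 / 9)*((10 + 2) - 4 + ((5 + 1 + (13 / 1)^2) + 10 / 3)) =145340 / 81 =1794.32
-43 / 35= -1.23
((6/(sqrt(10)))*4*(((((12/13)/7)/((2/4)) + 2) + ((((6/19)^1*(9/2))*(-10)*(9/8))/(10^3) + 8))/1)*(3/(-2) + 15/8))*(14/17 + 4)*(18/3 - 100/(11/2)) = -350440786701*sqrt(10)/646646000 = -1713.75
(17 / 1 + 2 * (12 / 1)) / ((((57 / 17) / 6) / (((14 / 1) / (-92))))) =-4879 / 437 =-11.16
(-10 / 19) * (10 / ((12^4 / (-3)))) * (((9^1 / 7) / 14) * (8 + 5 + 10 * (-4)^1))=-225 / 119168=-0.00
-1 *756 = -756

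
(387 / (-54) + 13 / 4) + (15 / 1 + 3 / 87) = 3869 / 348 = 11.12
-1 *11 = -11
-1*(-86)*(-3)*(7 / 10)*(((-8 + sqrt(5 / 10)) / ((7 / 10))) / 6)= 344 - 43*sqrt(2) / 2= 313.59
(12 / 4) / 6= 1 / 2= 0.50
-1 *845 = -845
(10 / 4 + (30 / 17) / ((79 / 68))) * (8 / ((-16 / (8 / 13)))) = -1.24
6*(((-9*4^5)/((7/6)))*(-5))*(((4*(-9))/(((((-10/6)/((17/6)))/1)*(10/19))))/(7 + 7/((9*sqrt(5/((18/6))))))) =13020383232/3283 - 1446709248*sqrt(15)/16415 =3624662.52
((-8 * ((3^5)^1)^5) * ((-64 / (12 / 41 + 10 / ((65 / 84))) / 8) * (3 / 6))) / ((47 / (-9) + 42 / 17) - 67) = -29412695190.51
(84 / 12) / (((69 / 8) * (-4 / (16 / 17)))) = -224 / 1173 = -0.19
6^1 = 6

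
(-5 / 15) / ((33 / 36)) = -4 / 11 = -0.36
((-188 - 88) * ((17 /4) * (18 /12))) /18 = -391 /4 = -97.75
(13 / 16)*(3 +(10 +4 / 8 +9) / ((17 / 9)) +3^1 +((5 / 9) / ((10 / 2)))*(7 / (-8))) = 258193 / 19584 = 13.18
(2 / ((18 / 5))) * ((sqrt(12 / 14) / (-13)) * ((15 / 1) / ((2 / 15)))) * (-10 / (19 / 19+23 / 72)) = 9000 * sqrt(42) / 1729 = 33.73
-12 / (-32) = 3 / 8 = 0.38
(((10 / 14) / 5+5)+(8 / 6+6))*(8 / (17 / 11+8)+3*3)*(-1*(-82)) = 22192972 / 2205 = 10064.84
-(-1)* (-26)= -26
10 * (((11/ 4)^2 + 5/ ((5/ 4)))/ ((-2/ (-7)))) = 404.69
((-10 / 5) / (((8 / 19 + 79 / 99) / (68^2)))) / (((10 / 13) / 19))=-2148342768 / 11465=-187382.71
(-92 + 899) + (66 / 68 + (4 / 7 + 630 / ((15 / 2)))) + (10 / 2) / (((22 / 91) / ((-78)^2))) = 331754855 / 2618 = 126720.72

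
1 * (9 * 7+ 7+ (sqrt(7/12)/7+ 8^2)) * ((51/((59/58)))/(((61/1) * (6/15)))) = 2465 * sqrt(21)/50386+ 990930/3599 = 275.56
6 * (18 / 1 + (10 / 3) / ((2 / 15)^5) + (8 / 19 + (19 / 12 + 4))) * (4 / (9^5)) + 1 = 74406379 / 2243862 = 33.16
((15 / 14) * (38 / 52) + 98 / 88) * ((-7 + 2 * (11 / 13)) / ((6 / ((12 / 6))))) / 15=-87331 / 390390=-0.22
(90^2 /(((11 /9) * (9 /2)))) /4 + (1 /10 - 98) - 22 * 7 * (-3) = 732.28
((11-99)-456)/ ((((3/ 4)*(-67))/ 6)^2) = -34816/ 4489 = -7.76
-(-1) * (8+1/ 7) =57/ 7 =8.14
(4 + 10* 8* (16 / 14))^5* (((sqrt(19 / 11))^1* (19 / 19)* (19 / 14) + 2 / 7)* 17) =4522319370893312 / 117649 + 21481017011743232* sqrt(209) / 1294139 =278403613167.03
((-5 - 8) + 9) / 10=-2 / 5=-0.40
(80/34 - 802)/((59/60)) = -815640/1003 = -813.20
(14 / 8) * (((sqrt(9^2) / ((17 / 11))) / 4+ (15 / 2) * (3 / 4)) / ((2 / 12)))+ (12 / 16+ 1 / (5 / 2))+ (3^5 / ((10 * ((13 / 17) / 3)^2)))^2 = 139943.98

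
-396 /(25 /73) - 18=-29358 /25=-1174.32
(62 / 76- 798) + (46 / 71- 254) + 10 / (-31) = -87891737 / 83638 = -1050.86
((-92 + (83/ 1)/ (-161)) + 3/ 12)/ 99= -59419/ 63756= -0.93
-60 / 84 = -5 / 7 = -0.71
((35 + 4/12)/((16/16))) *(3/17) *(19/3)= 2014/51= 39.49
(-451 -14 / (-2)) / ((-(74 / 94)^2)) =26508 / 37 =716.43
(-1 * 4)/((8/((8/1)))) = -4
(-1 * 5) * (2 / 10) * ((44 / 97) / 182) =-22 / 8827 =-0.00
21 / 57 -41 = -772 / 19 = -40.63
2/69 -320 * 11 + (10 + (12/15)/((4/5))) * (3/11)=-242671/69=-3516.97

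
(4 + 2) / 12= 1 / 2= 0.50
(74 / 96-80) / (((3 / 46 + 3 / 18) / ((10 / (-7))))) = 437345 / 896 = 488.11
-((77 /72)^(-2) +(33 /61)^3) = -1389739977 /1345770349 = -1.03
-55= -55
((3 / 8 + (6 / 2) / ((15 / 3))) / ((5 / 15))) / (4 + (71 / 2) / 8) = 26 / 75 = 0.35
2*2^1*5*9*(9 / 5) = 324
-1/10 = -0.10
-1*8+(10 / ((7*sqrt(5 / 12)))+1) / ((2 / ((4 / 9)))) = -7.29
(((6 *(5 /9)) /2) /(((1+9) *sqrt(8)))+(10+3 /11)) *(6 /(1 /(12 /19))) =3 *sqrt(2) /19+8136 /209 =39.15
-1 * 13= -13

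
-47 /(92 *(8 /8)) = -47 /92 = -0.51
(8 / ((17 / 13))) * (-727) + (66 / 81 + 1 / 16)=-32656213 / 7344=-4446.65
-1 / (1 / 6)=-6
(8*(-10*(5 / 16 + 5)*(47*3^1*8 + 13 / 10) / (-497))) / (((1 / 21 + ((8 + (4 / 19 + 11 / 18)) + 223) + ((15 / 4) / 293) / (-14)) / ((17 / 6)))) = 109013339154 / 9238076605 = 11.80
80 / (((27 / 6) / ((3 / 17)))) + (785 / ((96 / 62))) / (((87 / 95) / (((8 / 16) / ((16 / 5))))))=203632165 / 2271744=89.64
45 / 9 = 5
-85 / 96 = -0.89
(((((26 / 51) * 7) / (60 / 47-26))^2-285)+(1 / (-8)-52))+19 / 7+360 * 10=3276792170273 / 1003424184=3265.61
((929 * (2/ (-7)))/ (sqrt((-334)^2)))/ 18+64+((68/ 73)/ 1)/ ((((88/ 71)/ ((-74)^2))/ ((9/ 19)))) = 646382220611/ 321037794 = 2013.41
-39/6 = -13/2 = -6.50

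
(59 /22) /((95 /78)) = 2301 /1045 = 2.20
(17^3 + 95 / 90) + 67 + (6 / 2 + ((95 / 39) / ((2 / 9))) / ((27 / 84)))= 1174249 / 234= 5018.16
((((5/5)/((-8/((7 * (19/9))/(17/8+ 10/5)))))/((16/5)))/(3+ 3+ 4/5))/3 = -3325/484704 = -0.01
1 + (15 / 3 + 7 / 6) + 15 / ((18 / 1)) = 8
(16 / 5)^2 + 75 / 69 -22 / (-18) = 64942 / 5175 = 12.55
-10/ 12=-5/ 6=-0.83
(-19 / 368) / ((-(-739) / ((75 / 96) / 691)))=-475 / 6013402624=-0.00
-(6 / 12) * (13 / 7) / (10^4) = -13 / 140000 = -0.00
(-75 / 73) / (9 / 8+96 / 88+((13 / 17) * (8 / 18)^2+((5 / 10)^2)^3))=-72705600 / 168608027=-0.43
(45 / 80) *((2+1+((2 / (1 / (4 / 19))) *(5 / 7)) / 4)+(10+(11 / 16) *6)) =164709 / 17024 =9.68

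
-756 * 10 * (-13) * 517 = 50810760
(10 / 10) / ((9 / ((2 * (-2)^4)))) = 32 / 9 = 3.56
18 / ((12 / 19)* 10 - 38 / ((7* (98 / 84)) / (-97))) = 2793 / 71014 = 0.04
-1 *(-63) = 63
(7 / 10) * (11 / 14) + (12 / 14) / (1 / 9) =1157 / 140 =8.26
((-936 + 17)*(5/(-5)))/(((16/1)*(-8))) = -919/128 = -7.18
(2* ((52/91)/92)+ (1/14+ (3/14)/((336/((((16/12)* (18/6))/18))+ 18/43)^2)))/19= 38064832931/8625199544136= 0.00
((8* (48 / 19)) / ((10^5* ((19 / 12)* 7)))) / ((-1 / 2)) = -288 / 7896875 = -0.00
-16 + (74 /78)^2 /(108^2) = -283853735 /17740944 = -16.00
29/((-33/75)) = -725/11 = -65.91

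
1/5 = 0.20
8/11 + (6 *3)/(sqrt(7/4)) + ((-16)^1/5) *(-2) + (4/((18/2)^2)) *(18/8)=3583/495 + 36 *sqrt(7)/7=20.85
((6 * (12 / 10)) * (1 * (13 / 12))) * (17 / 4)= 663 / 20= 33.15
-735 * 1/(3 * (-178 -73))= 245/251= 0.98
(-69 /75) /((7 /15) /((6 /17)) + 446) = -414 /201295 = -0.00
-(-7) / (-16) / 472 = -7 / 7552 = -0.00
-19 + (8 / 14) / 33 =-4385 / 231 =-18.98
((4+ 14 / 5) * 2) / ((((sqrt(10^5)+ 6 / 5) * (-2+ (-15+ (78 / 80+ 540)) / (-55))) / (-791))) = -177500400 / 15899146049+ 14791700000 * sqrt(10) / 15899146049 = 2.93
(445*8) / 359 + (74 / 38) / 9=622043 / 61389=10.13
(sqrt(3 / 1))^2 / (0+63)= 1 / 21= 0.05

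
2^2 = 4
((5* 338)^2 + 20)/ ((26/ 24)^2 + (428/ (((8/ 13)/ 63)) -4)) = 411281280/ 6309169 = 65.19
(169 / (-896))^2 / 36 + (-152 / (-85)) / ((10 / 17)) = 2197218601 / 722534400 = 3.04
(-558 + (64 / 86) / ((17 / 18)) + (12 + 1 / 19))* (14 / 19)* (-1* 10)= 1060040660 / 263891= 4016.96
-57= -57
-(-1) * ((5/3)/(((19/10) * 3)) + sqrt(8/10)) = 50/171 + 2 * sqrt(5)/5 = 1.19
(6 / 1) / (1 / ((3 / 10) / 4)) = 9 / 20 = 0.45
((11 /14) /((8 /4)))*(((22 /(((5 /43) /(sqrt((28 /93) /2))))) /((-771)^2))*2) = 5203*sqrt(1302) /1934905455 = 0.00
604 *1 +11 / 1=615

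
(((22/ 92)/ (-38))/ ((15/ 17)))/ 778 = -187/ 20399160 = -0.00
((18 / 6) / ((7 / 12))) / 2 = 18 / 7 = 2.57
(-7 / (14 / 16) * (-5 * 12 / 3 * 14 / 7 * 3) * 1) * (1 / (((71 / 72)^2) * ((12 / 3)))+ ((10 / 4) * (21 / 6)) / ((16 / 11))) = 30355935 / 5041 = 6021.81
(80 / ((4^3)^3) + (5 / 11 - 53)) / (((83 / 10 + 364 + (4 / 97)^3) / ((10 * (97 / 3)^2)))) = -2033030693443588225 / 1377854831333376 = -1475.50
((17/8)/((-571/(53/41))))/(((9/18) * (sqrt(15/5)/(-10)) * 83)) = 4505 * sqrt(3)/11658678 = 0.00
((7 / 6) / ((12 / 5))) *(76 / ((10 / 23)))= 3059 / 36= 84.97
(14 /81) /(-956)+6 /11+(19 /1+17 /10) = 22620799 /1064745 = 21.25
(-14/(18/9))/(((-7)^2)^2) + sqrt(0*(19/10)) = -1/343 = -0.00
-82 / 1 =-82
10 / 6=5 / 3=1.67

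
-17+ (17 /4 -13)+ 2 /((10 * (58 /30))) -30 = -6455 /116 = -55.65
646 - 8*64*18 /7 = -4694 /7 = -670.57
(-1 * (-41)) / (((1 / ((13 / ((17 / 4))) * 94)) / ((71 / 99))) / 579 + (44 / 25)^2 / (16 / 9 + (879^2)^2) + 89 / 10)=9221652205068409700425000 / 2001775167366848495568061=4.61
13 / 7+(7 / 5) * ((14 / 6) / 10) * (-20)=-491 / 105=-4.68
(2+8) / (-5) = -2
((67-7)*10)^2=360000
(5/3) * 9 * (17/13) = 255/13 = 19.62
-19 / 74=-0.26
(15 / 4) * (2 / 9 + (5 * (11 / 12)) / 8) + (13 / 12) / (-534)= 305507 / 102528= 2.98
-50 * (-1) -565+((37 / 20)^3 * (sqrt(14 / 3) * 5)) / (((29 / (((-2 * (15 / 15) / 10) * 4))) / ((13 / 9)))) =-515 -658489 * sqrt(42) / 1566000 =-517.73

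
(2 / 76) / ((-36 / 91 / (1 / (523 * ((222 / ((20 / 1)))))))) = -455 / 39708252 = -0.00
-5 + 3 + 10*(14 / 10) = 12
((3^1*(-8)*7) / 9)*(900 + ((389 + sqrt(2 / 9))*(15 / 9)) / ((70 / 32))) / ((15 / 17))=-3416864 / 135 - 2176*sqrt(2) / 405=-25317.70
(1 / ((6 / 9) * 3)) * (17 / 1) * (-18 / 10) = -153 / 10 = -15.30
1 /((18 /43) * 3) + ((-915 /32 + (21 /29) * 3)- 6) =-792397 /25056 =-31.63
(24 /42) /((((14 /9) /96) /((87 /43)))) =150336 /2107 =71.35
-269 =-269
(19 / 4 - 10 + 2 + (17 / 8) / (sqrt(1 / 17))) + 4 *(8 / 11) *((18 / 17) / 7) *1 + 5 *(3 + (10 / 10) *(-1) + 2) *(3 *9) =17 *sqrt(17) / 8 + 2812727 / 5236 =545.95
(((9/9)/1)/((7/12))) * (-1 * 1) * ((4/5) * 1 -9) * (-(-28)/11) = 1968/55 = 35.78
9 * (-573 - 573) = -10314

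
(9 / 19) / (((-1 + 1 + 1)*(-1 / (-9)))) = 81 / 19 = 4.26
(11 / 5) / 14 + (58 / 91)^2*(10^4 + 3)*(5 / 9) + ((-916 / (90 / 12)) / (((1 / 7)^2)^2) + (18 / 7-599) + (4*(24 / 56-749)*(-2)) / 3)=-6166416551 / 21294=-289584.70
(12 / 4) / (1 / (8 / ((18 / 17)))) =68 / 3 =22.67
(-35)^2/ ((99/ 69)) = 853.79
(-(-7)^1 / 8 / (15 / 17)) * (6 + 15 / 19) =5117 / 760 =6.73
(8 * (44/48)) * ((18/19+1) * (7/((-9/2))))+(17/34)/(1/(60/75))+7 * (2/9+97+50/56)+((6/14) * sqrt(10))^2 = 335241041/502740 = 666.83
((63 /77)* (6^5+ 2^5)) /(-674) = -35136 /3707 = -9.48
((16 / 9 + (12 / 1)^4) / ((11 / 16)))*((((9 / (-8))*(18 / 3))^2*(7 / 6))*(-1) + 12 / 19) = -993391400 / 627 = -1584356.30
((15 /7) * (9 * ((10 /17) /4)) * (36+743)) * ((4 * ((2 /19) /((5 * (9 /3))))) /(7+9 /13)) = 4797 /595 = 8.06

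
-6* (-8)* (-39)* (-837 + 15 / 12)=1564524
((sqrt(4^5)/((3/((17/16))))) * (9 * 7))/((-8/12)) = -1071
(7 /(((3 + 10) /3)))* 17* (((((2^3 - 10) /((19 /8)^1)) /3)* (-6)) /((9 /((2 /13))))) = 7616 /9633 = 0.79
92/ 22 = 46/ 11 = 4.18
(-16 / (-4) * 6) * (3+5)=192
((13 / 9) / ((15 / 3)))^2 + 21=21.08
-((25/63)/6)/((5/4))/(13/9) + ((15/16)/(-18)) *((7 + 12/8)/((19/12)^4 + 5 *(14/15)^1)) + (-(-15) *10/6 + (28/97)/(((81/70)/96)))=2644992019115/54121894281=48.87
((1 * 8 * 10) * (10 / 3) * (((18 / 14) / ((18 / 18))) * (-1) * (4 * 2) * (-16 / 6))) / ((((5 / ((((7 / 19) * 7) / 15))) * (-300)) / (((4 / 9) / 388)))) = -0.00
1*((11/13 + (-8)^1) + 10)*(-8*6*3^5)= -431568/13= -33197.54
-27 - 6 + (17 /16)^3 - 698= -2989263 /4096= -729.80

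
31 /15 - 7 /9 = 58 /45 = 1.29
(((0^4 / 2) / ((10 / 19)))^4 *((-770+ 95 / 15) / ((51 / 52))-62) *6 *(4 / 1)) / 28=0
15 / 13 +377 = 4916 / 13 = 378.15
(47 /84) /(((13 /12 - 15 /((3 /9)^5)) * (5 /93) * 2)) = -4371 /3060890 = -0.00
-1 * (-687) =687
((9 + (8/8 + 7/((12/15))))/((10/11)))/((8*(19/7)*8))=1155/9728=0.12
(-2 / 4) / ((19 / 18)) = -9 / 19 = -0.47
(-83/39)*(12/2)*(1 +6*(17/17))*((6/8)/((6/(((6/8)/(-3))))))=581/208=2.79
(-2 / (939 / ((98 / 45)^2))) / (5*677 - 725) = -686 / 180640125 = -0.00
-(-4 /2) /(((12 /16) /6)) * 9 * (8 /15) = 384 /5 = 76.80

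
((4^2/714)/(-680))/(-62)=1/1881390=0.00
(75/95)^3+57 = 394338/6859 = 57.49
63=63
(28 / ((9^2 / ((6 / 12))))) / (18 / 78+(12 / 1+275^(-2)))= 6881875 / 486987714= 0.01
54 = 54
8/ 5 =1.60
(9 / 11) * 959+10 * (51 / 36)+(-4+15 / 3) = 52787 / 66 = 799.80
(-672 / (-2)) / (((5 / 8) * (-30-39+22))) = -2688 / 235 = -11.44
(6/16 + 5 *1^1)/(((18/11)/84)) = 3311/12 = 275.92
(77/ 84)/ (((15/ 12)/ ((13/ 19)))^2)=7436/ 27075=0.27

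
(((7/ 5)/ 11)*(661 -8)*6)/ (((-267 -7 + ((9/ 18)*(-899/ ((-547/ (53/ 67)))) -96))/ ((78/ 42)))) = -3733360332/ 1488993715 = -2.51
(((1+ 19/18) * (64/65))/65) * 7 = 8288/38025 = 0.22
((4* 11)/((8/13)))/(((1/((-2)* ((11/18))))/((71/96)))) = -64.63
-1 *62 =-62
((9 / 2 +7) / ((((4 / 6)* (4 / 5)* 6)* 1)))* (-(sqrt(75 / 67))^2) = -8625 / 2144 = -4.02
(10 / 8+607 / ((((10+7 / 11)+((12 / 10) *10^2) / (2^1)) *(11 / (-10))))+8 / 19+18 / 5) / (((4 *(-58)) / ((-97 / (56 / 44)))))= -800537023 / 959004480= -0.83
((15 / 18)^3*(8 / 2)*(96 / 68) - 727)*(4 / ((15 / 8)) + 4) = -10187252 / 2295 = -4438.89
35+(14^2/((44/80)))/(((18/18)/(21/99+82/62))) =6548255/11253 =581.91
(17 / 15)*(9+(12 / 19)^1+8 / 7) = 24361 / 1995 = 12.21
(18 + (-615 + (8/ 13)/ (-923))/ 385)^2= 117176533185721/ 435527403025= 269.05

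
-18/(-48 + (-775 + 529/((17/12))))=306/7643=0.04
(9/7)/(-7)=-9/49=-0.18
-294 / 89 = -3.30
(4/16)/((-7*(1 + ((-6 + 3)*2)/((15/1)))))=-5/84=-0.06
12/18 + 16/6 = 10/3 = 3.33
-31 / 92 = -0.34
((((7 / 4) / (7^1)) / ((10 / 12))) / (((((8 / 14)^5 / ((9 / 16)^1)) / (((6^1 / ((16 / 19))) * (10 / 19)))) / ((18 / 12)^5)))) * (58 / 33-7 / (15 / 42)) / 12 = -845408907 / 7208960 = -117.27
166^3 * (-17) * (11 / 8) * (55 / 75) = -1176165859 / 15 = -78411057.27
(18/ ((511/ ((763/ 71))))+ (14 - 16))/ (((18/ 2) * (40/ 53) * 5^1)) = -111353/ 2332350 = -0.05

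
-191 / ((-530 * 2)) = 191 / 1060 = 0.18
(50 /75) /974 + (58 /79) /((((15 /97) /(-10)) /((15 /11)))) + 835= 977928524 /1269609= 770.26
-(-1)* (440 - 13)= 427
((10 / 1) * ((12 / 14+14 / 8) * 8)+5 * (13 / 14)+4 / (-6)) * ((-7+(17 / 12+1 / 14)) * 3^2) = -4133201 / 392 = -10543.88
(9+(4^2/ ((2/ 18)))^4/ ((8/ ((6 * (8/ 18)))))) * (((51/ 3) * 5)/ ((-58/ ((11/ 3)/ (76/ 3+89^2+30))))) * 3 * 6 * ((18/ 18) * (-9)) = 15642379.68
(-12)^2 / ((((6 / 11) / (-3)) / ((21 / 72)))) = -231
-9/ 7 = -1.29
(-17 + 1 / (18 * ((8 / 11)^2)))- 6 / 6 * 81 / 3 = -50567 / 1152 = -43.89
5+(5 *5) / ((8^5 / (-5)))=163715 / 32768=5.00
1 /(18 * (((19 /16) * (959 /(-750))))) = -0.04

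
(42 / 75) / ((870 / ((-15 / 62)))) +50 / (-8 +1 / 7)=-3146577 / 494450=-6.36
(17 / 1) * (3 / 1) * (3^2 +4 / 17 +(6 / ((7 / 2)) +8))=966.43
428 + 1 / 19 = 8133 / 19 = 428.05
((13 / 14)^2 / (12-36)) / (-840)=169 / 3951360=0.00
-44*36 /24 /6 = -11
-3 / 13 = -0.23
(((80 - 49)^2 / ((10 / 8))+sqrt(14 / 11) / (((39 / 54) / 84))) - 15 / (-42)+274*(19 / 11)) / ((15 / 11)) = 504*sqrt(154) / 65+956671 / 1050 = 1007.34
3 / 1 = 3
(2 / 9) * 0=0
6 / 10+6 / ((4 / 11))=171 / 10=17.10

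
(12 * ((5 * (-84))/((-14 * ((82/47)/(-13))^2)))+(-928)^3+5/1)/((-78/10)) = 6716929374085/65559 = 102456251.23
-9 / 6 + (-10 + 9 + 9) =13 / 2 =6.50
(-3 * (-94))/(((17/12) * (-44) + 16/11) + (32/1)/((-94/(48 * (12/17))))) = -7435494/1909319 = -3.89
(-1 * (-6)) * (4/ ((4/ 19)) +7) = 156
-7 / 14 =-1 / 2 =-0.50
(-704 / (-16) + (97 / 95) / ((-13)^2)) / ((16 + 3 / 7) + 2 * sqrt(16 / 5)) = 568746185 / 202257679 - 276954664 * sqrt(5) / 1011288395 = 2.20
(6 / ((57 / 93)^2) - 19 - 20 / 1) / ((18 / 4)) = -5542 / 1083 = -5.12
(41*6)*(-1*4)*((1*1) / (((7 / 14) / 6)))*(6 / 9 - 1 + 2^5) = -373920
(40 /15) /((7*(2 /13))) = 52 /21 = 2.48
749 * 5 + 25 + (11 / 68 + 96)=262899 / 68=3866.16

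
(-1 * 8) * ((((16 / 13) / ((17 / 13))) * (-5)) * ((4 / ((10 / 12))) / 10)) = 1536 / 85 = 18.07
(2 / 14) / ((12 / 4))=1 / 21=0.05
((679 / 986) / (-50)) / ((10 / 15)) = -2037 / 98600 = -0.02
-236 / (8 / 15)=-885 / 2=-442.50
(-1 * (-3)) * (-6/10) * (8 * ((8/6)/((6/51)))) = -816/5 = -163.20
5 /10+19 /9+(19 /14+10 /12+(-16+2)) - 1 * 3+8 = -4.20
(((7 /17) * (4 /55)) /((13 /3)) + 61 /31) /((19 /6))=234966 /376805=0.62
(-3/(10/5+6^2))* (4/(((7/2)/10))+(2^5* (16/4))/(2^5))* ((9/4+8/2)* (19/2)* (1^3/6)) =-675/56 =-12.05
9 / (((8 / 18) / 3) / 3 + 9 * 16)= 729 / 11668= 0.06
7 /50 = 0.14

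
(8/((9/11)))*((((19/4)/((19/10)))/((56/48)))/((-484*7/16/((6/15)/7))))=-64/11319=-0.01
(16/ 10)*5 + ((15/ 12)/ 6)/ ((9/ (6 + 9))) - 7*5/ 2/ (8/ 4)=-29/ 72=-0.40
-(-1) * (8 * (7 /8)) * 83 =581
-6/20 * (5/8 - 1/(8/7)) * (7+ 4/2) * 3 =81/40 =2.02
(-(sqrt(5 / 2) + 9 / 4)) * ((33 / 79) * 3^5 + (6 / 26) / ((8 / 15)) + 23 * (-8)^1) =674213 * sqrt(10) / 16432 + 6067917 / 32864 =314.39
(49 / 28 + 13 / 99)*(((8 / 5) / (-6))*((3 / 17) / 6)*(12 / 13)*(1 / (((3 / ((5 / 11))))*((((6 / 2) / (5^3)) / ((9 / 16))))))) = -0.05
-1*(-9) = 9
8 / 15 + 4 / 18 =34 / 45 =0.76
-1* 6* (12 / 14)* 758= -27288 / 7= -3898.29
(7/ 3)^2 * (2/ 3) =98/ 27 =3.63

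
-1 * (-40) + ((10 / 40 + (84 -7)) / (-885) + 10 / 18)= 429773 / 10620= 40.47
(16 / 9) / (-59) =-16 / 531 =-0.03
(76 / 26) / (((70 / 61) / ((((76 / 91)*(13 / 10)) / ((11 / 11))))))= 44042 / 15925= 2.77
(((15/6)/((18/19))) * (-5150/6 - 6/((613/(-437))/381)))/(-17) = -134754745/1125468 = -119.73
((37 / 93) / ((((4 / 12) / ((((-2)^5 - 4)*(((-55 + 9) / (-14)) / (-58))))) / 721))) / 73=1577754 / 65627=24.04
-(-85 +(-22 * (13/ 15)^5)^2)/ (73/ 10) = -35416453703582/ 8419095703125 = -4.21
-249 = -249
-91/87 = -1.05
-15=-15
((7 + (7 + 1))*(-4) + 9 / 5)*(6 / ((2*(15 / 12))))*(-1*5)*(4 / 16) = 873 / 5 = 174.60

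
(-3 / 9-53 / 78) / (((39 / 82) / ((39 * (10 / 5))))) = -6478 / 39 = -166.10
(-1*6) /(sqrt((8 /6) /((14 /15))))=-3*sqrt(70) /5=-5.02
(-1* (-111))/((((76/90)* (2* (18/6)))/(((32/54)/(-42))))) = -370/1197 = -0.31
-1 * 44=-44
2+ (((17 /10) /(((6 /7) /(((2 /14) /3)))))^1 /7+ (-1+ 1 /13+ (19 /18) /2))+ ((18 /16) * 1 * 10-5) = 128881 /16380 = 7.87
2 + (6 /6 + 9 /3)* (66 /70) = 202 /35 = 5.77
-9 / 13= -0.69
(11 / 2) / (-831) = -11 / 1662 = -0.01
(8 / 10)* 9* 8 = 57.60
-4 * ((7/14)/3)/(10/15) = -1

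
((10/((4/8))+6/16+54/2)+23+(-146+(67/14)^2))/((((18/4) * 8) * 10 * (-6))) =6889/282240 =0.02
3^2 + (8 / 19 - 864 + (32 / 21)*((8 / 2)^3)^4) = 10200206351 / 399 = 25564426.94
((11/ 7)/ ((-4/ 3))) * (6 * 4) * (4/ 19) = -792/ 133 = -5.95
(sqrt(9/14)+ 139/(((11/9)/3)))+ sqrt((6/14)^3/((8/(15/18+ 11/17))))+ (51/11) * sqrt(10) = 3 * sqrt(17969)/3332+ 3 * sqrt(14)/14+ 51 * sqrt(10)/11+ 3753/11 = 356.77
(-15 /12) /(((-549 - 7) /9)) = 45 /2224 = 0.02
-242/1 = -242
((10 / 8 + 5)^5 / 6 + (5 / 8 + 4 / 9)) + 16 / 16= 29335019 / 18432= 1591.53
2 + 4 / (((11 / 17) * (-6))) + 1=65 / 33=1.97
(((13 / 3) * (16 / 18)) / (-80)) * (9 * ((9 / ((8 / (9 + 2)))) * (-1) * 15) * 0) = 0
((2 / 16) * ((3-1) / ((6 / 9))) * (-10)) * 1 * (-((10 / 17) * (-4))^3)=-240000 / 4913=-48.85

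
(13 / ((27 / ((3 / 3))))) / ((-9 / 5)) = -65 / 243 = -0.27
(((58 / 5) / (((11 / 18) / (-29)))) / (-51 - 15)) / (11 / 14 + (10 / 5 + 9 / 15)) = 23548 / 9559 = 2.46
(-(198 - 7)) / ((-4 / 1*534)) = 191 / 2136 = 0.09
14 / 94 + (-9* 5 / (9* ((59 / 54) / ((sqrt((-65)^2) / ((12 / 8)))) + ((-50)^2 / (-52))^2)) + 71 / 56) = 261797845443 / 185064518744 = 1.41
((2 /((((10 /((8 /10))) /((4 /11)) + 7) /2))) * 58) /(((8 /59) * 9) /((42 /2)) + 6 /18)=2299584 /160535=14.32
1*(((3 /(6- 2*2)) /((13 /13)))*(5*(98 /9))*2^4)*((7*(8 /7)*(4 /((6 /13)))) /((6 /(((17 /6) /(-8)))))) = -433160 /81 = -5347.65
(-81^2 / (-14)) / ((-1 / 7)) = -6561 / 2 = -3280.50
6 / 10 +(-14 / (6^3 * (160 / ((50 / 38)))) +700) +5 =705.60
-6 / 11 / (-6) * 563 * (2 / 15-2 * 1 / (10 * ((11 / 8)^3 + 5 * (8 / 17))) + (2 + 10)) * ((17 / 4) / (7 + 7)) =4157728539 / 22128260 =187.89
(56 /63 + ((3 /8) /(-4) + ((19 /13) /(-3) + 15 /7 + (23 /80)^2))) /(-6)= -13279451 /31449600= -0.42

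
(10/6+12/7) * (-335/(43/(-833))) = 2830415/129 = 21941.20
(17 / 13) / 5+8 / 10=69 / 65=1.06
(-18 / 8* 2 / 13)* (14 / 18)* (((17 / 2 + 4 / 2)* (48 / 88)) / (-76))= 441 / 21736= 0.02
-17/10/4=-17/40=-0.42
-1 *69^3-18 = -328527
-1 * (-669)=669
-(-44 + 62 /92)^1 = 1993 /46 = 43.33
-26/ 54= -13/ 27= -0.48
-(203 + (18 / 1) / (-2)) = -194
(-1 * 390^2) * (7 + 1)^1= -1216800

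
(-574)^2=329476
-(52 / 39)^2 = -16 / 9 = -1.78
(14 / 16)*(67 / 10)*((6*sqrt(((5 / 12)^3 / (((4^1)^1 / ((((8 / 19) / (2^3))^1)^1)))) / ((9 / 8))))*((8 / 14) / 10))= 67*sqrt(570) / 27360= 0.06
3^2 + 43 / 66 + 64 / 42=11.18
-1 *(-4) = 4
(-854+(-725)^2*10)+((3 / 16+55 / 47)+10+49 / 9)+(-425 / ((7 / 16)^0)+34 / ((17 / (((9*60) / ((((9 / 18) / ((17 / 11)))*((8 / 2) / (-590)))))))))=354566490295 / 74448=4762605.98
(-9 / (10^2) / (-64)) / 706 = 9 / 4518400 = 0.00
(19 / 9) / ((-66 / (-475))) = 9025 / 594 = 15.19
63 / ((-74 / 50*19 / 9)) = -14175 / 703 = -20.16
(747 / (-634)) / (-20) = 747 / 12680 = 0.06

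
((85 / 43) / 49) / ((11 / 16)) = 1360 / 23177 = 0.06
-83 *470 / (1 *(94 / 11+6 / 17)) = -3647435 / 832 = -4383.94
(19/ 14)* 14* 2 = 38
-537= -537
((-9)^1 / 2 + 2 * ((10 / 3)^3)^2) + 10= 4008019 / 1458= 2748.98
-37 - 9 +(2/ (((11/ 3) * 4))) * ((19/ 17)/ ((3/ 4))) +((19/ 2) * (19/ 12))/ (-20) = -4178227/ 89760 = -46.55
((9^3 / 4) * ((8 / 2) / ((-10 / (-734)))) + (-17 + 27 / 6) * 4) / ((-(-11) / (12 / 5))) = 11663.69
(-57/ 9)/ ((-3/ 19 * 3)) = 361/ 27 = 13.37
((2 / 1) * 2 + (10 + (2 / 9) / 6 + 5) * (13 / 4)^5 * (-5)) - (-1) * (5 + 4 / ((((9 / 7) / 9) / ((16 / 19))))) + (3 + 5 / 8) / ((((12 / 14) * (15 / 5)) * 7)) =-27228.68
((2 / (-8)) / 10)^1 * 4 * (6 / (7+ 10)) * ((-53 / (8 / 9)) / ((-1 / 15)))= -4293 / 136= -31.57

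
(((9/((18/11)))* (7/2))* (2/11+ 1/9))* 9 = 203/4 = 50.75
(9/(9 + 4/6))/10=27/290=0.09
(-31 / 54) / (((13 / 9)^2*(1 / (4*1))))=-186 / 169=-1.10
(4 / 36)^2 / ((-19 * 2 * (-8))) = 1 / 24624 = 0.00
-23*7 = -161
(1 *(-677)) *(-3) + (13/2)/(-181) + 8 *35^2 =11830.96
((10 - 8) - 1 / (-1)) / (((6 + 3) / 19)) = 19 / 3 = 6.33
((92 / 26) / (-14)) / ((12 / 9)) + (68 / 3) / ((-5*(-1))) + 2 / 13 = 1889 / 420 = 4.50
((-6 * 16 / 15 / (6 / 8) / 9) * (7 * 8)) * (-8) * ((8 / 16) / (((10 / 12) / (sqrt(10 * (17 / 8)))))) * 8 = 229376 * sqrt(85) / 225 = 9398.85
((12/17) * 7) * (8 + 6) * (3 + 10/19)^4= 23697718296/2215457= 10696.54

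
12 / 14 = 6 / 7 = 0.86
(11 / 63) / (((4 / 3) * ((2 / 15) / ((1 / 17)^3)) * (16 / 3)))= 165 / 4402048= 0.00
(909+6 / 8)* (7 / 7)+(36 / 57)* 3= 69285 / 76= 911.64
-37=-37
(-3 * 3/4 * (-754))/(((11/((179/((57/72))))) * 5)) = 7288164/1045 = 6974.32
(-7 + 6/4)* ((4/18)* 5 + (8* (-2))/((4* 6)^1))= -22/9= -2.44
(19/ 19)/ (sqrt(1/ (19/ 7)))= sqrt(133)/ 7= 1.65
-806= -806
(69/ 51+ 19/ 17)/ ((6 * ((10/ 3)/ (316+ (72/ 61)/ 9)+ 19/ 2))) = 101241/ 2338367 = 0.04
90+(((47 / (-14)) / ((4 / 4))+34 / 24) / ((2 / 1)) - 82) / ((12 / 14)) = -979 / 144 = -6.80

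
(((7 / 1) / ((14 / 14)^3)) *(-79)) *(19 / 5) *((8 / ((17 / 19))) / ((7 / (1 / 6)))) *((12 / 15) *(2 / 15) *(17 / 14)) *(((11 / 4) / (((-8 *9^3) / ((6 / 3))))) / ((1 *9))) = 313709 / 51667875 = 0.01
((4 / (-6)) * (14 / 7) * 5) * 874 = -17480 / 3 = -5826.67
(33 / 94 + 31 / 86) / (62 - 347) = -1438 / 575985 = -0.00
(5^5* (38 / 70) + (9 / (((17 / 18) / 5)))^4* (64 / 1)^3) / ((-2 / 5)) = -3949553875397459375 / 1169294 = -3377725255921.49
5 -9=-4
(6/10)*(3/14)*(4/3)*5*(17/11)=102/77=1.32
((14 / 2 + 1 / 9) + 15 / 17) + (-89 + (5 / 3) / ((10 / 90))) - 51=-117.01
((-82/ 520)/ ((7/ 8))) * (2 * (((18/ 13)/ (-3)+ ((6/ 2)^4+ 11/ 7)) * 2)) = -2450816/ 41405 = -59.19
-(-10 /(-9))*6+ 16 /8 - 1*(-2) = -8 /3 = -2.67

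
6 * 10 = 60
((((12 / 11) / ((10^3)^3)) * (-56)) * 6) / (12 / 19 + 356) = -171 / 166375000000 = -0.00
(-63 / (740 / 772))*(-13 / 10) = 158067 / 1850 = 85.44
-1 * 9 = -9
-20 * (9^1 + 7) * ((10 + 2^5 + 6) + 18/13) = -205440/13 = -15803.08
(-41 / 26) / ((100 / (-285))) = 2337 / 520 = 4.49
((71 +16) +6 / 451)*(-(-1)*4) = 156972 / 451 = 348.05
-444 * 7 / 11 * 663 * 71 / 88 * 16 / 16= -36575721 / 242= -151139.34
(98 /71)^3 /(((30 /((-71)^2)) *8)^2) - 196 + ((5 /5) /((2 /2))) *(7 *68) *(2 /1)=13796279 /7200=1916.15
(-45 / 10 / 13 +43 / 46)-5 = -1319 / 299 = -4.41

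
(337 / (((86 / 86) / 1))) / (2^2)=337 / 4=84.25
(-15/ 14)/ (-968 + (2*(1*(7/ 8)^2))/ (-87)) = 20880/ 18864727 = 0.00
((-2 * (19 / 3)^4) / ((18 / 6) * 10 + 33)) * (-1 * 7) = 260642 / 729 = 357.53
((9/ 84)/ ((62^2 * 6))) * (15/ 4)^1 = 15/ 861056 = 0.00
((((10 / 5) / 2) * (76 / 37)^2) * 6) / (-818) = -0.03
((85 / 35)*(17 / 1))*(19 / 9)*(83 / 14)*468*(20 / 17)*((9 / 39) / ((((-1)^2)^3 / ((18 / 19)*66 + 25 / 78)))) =4126189.29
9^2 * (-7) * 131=-74277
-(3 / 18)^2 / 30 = -1 / 1080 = -0.00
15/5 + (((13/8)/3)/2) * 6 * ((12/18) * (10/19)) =3.57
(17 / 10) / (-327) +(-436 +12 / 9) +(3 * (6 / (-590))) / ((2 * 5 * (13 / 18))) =-5451033769 / 12540450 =-434.68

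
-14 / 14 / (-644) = 1 / 644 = 0.00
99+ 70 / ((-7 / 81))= -711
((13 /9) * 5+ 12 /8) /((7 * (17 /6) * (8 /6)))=157 /476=0.33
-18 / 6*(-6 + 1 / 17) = 303 / 17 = 17.82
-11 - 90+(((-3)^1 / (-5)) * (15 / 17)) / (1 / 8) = -1645 / 17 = -96.76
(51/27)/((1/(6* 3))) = 34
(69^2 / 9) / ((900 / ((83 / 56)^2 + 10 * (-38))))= -626754439 / 2822400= -222.06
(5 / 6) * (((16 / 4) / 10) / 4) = 1 / 12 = 0.08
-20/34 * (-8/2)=40/17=2.35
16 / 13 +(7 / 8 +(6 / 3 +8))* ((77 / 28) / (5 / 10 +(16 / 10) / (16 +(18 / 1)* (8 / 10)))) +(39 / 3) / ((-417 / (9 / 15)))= 55987647 / 1011920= 55.33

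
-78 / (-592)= 39 / 296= 0.13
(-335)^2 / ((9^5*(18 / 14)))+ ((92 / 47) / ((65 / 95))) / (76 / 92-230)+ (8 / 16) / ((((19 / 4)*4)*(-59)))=1874221170930547 / 1279097460316494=1.47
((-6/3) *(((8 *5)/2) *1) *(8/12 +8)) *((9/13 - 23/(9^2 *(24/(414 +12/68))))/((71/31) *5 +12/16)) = 747235160/6250203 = 119.55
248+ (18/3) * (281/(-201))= 16054/67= 239.61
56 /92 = 14 /23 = 0.61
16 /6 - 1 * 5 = -7 /3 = -2.33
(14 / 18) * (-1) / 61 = -0.01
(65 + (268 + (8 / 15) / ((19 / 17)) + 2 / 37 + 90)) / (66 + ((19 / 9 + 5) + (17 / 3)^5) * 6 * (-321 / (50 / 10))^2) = 0.00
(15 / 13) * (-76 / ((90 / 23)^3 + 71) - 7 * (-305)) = 50997375045 / 20707141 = 2462.79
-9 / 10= -0.90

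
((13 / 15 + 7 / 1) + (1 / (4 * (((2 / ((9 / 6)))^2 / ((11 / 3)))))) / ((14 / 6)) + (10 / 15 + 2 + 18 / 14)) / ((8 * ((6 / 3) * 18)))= 80909 / 1935360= 0.04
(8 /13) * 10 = 80 /13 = 6.15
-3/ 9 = -1/ 3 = -0.33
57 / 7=8.14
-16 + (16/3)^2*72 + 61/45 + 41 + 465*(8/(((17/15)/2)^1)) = 6608882/765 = 8639.06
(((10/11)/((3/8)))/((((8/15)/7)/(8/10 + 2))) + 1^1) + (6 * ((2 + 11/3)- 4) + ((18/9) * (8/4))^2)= 1277/11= 116.09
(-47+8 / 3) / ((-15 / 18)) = 266 / 5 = 53.20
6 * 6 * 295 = 10620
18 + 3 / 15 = 91 / 5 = 18.20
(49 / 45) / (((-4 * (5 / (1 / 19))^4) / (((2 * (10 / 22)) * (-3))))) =49 / 5375741250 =0.00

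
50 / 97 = 0.52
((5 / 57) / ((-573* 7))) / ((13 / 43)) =-215 / 2972151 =-0.00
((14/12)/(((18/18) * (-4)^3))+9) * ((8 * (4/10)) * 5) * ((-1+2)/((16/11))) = 37939/384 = 98.80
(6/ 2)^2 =9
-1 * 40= -40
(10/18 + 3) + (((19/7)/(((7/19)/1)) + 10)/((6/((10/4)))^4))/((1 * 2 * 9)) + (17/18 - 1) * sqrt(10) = 65559971/18289152 - sqrt(10)/18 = 3.41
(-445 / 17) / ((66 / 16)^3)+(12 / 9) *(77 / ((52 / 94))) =1471006114 / 7942077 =185.22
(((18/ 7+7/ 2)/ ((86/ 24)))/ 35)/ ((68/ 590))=885/ 2107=0.42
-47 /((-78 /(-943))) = -44321 /78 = -568.22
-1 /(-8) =1 /8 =0.12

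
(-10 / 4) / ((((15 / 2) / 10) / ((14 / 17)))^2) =-7840 / 2601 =-3.01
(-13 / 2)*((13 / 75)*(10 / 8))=-169 / 120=-1.41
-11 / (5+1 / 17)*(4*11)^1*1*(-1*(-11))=-45254 / 43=-1052.42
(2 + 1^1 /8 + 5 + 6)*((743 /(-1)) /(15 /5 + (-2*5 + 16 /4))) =26005 /8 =3250.62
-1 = -1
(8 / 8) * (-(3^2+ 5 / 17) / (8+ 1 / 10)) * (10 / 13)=-15800 / 17901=-0.88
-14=-14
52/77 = 0.68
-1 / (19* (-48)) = 1 / 912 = 0.00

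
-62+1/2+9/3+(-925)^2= 1711133/2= 855566.50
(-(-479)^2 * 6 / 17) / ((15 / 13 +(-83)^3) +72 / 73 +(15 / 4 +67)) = 5225748216 / 36893854937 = 0.14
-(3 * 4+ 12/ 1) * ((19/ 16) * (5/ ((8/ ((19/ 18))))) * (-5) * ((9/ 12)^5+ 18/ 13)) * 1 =64952925/ 425984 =152.48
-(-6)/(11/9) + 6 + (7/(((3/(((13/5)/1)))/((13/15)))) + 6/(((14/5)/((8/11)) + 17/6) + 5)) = 28940113/1734975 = 16.68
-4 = -4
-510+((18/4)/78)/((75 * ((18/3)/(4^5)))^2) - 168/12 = -114886964/219375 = -523.70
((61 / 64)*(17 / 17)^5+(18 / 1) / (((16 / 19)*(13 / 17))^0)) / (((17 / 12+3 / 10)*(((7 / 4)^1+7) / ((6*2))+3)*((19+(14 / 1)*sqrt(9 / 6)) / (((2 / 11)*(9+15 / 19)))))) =0.15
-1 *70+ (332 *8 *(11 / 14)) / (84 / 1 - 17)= -18222 / 469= -38.85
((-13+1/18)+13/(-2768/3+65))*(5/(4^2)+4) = -13804853/247008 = -55.89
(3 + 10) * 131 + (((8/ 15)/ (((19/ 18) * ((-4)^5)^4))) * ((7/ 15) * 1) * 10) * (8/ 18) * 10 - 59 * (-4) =1424078011367431/ 734439407616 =1939.00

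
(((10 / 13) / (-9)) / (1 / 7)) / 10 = -7 / 117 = -0.06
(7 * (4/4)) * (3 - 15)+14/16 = -665/8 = -83.12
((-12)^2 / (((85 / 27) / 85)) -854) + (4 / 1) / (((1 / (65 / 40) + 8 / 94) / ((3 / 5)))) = 1625023 / 535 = 3037.43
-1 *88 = -88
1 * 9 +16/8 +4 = 15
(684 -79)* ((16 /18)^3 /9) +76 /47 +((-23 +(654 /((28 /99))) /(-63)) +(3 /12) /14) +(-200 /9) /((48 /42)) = -3662820947 /120879864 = -30.30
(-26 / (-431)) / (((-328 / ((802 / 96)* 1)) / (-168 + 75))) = 161603 / 1130944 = 0.14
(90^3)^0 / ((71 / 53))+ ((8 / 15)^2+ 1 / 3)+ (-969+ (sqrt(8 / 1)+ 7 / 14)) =-30899987 / 31950+ 2 * sqrt(2) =-964.31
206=206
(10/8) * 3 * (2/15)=1/2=0.50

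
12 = 12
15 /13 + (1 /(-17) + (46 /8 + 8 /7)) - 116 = -668379 /6188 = -108.01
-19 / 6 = -3.17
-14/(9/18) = -28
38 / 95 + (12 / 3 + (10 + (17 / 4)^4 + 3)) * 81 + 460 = 36177877 / 1280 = 28263.97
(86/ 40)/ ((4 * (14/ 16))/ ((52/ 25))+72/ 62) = 34658/ 45845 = 0.76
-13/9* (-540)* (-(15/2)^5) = -148078125/8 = -18509765.62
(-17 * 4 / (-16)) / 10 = 17 / 40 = 0.42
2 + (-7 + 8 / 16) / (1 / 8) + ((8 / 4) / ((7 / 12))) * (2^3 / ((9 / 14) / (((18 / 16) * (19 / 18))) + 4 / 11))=-6518 / 331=-19.69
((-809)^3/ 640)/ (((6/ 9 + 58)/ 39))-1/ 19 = -1177023324407/ 2140160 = -549969.78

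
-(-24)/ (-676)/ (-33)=2/ 1859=0.00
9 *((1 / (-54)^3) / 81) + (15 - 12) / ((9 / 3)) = 1417175 / 1417176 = 1.00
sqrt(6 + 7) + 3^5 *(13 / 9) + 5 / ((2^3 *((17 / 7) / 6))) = sqrt(13) + 23973 / 68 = 356.15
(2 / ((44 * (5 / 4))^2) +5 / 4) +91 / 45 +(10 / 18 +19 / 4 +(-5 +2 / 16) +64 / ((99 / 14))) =2777809 / 217800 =12.75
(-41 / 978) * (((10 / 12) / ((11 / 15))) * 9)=-3075 / 7172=-0.43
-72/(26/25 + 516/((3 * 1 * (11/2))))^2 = -151250/2193361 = -0.07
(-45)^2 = 2025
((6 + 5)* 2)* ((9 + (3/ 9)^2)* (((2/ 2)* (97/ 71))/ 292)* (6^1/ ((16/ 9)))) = 131241/ 41464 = 3.17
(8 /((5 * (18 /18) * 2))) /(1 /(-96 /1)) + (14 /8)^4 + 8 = -76059 /1280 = -59.42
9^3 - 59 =670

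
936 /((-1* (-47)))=936 /47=19.91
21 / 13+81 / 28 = 1641 / 364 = 4.51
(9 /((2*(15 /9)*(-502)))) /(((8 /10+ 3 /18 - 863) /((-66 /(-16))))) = 243 /9441616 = 0.00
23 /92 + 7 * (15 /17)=437 /68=6.43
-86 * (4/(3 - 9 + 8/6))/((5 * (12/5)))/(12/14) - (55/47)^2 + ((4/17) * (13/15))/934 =1016719861/175372510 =5.80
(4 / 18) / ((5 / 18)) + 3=19 / 5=3.80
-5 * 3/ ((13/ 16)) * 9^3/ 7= -174960/ 91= -1922.64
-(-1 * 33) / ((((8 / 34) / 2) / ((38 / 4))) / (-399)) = -4252941 / 4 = -1063235.25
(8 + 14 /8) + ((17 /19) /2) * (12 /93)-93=-196001 /2356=-83.19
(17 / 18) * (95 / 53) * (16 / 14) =6460 / 3339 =1.93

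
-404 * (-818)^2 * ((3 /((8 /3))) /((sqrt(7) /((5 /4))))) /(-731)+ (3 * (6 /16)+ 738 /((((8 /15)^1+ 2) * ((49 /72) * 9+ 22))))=8727 /760+ 760292145 * sqrt(7) /10234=196566.49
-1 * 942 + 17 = -925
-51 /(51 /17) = -17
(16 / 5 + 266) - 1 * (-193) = 2311 / 5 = 462.20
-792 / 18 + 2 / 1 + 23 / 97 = -4051 / 97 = -41.76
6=6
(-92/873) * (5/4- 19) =1633/873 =1.87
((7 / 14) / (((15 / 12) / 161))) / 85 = 322 / 425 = 0.76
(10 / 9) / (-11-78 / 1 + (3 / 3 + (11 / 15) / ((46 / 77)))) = -2300 / 179619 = -0.01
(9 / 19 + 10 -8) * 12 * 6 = 3384 / 19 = 178.11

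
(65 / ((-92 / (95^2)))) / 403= -45125 / 2852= -15.82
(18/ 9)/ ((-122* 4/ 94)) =-47/ 122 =-0.39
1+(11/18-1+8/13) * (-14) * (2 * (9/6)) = -332/39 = -8.51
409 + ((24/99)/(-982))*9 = 2208997/5401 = 409.00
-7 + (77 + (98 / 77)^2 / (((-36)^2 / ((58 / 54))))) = 74096981 / 1058508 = 70.00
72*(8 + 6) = 1008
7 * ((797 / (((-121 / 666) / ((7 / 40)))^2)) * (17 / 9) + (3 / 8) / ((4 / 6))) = 28641264561 / 2928200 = 9781.18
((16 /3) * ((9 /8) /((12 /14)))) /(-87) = -7 /87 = -0.08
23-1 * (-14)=37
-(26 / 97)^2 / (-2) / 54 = 169 / 254043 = 0.00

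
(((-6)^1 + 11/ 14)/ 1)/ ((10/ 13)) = -949/ 140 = -6.78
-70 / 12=-35 / 6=-5.83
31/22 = 1.41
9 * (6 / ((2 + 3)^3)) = 54 / 125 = 0.43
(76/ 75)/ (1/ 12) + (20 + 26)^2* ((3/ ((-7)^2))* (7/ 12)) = 15353/ 175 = 87.73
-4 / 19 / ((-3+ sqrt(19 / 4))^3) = 32 / (19 *(6 - sqrt(19))^3) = 0.38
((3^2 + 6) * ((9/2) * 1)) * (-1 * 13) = -1755/2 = -877.50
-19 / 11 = -1.73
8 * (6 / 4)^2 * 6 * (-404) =-43632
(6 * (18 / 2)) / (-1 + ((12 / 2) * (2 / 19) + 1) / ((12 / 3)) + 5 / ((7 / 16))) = 28728 / 5765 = 4.98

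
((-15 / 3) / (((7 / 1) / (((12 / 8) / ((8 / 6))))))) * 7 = -45 / 8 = -5.62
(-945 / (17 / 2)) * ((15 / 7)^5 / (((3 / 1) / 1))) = -68343750 / 40817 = -1674.39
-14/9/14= -1/9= -0.11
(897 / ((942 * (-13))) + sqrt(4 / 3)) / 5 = -23 / 1570 + 2 * sqrt(3) / 15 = 0.22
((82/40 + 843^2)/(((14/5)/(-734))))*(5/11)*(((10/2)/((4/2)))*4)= -130404467675/154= -846782257.63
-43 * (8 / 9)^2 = -33.98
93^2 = 8649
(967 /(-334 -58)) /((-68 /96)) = 3.48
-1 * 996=-996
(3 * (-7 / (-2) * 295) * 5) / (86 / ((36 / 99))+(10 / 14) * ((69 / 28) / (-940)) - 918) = -570683400 / 25111981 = -22.73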